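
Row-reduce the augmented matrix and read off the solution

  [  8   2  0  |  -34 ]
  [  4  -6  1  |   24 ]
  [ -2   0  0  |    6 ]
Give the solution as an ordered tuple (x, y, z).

(-3, -5, 6)

R1 := 1/8·R1
  [  1  1/4  0  |  -17/4 ]
  [  4   -6  1  |     24 ]
  [ -2    0  0  |      6 ]
R2 := R2 − 4·R1
  [  1  1/4  0  |  -17/4 ]
  [  0   -7  1  |     41 ]
  [ -2    0  0  |      6 ]
R3 := R3 + 2·R1
  [ 1  1/4  0  |  -17/4 ]
  [ 0   -7  1  |     41 ]
  [ 0  1/2  0  |   -5/2 ]
R2 := -1/7·R2
  [ 1  1/4     0  |  -17/4 ]
  [ 0    1  -1/7  |  -41/7 ]
  [ 0  1/2     0  |   -5/2 ]
R3 := R3 − 1/2·R2
  [ 1  1/4     0  |  -17/4 ]
  [ 0    1  -1/7  |  -41/7 ]
  [ 0    0  1/14  |    3/7 ]
R3 := 14·R3
  [ 1  1/4     0  |  -17/4 ]
  [ 0    1  -1/7  |  -41/7 ]
  [ 0    0     1  |      6 ]
R2 := R2 + 1/7·R3
  [ 1  1/4  0  |  -17/4 ]
  [ 0    1  0  |     -5 ]
  [ 0    0  1  |      6 ]
R1 := R1 − 1/4·R2
  [ 1  0  0  |  -3 ]
  [ 0  1  0  |  -5 ]
  [ 0  0  1  |   6 ]
Reading off the last column: x = -3, y = -5, z = 6.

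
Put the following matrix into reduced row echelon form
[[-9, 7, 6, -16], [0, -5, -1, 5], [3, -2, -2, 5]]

R1 -> -1/9·R1
  [ 1  -7/9  -2/3  16/9 ]
  [ 0    -5    -1     5 ]
  [ 3    -2    -2     5 ]
R3 -> R3 − 3·R1
  [ 1  -7/9  -2/3  16/9 ]
  [ 0    -5    -1     5 ]
  [ 0   1/3     0  -1/3 ]
R2 -> -1/5·R2
  [ 1  -7/9  -2/3  16/9 ]
  [ 0     1   1/5    -1 ]
  [ 0   1/3     0  -1/3 ]
R3 -> R3 − 1/3·R2
  [ 1  -7/9   -2/3  16/9 ]
  [ 0     1    1/5    -1 ]
  [ 0     0  -1/15     0 ]
R3 -> -15·R3
  [ 1  -7/9  -2/3  16/9 ]
  [ 0     1   1/5    -1 ]
  [ 0     0     1     0 ]
R2 -> R2 − 1/5·R3
  [ 1  -7/9  -2/3  16/9 ]
  [ 0     1     0    -1 ]
  [ 0     0     1     0 ]
R1 -> R1 + 2/3·R3
  [ 1  -7/9  0  16/9 ]
  [ 0     1  0    -1 ]
  [ 0     0  1     0 ]
R1 -> R1 + 7/9·R2
  [ 1  0  0   1 ]
  [ 0  1  0  -1 ]
  [ 0  0  1   0 ]

[[1, 0, 0, 1], [0, 1, 0, -1], [0, 0, 1, 0]]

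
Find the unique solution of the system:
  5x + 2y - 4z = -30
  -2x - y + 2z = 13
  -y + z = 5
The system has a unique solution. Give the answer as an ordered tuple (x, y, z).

(-4, -5, 0)

Form the augmented matrix and row-reduce:
  [  5   2  -4  |  -30 ]
  [ -2  -1   2  |   13 ]
  [  0  -1   1  |    5 ]
R1 → 1/5·R1
  [  1  2/5  -4/5  |  -6 ]
  [ -2   -1     2  |  13 ]
  [  0   -1     1  |   5 ]
R2 → R2 + 2·R1
  [ 1   2/5  -4/5  |  -6 ]
  [ 0  -1/5   2/5  |   1 ]
  [ 0    -1     1  |   5 ]
R2 → -5·R2
  [ 1  2/5  -4/5  |  -6 ]
  [ 0    1    -2  |  -5 ]
  [ 0   -1     1  |   5 ]
R3 → R3 + R2
  [ 1  2/5  -4/5  |  -6 ]
  [ 0    1    -2  |  -5 ]
  [ 0    0    -1  |   0 ]
R3 → -1·R3
  [ 1  2/5  -4/5  |  -6 ]
  [ 0    1    -2  |  -5 ]
  [ 0    0     1  |   0 ]
R2 → R2 + 2·R3
  [ 1  2/5  -4/5  |  -6 ]
  [ 0    1     0  |  -5 ]
  [ 0    0     1  |   0 ]
R1 → R1 + 4/5·R3
  [ 1  2/5  0  |  -6 ]
  [ 0    1  0  |  -5 ]
  [ 0    0  1  |   0 ]
R1 → R1 − 2/5·R2
  [ 1  0  0  |  -4 ]
  [ 0  1  0  |  -5 ]
  [ 0  0  1  |   0 ]
Reading off the last column: x = -4, y = -5, z = 0.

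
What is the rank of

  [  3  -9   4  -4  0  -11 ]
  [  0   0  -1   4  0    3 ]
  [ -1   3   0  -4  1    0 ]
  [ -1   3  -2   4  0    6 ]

rank = 4

r1 → 1/3·r1
  [  1  -3  4/3  -4/3  0  -11/3 ]
  [  0   0   -1     4  0      3 ]
  [ -1   3    0    -4  1      0 ]
  [ -1   3   -2     4  0      6 ]
r3 → r3 + r1
  [  1  -3  4/3   -4/3  0  -11/3 ]
  [  0   0   -1      4  0      3 ]
  [  0   0  4/3  -16/3  1  -11/3 ]
  [ -1   3   -2      4  0      6 ]
r4 → r4 + r1
  [ 1  -3   4/3   -4/3  0  -11/3 ]
  [ 0   0    -1      4  0      3 ]
  [ 0   0   4/3  -16/3  1  -11/3 ]
  [ 0   0  -2/3    8/3  0    7/3 ]
r2 → -1·r2
  [ 1  -3   4/3   -4/3  0  -11/3 ]
  [ 0   0     1     -4  0     -3 ]
  [ 0   0   4/3  -16/3  1  -11/3 ]
  [ 0   0  -2/3    8/3  0    7/3 ]
r3 → r3 − 4/3·r2
  [ 1  -3   4/3  -4/3  0  -11/3 ]
  [ 0   0     1    -4  0     -3 ]
  [ 0   0     0     0  1    1/3 ]
  [ 0   0  -2/3   8/3  0    7/3 ]
r4 → r4 + 2/3·r2
  [ 1  -3  4/3  -4/3  0  -11/3 ]
  [ 0   0    1    -4  0     -3 ]
  [ 0   0    0     0  1    1/3 ]
  [ 0   0    0     0  0    1/3 ]
r4 → 3·r4
  [ 1  -3  4/3  -4/3  0  -11/3 ]
  [ 0   0    1    -4  0     -3 ]
  [ 0   0    0     0  1    1/3 ]
  [ 0   0    0     0  0      1 ]
r3 → r3 − 1/3·r4
  [ 1  -3  4/3  -4/3  0  -11/3 ]
  [ 0   0    1    -4  0     -3 ]
  [ 0   0    0     0  1      0 ]
  [ 0   0    0     0  0      1 ]
r2 → r2 + 3·r4
  [ 1  -3  4/3  -4/3  0  -11/3 ]
  [ 0   0    1    -4  0      0 ]
  [ 0   0    0     0  1      0 ]
  [ 0   0    0     0  0      1 ]
r1 → r1 + 11/3·r4
  [ 1  -3  4/3  -4/3  0  0 ]
  [ 0   0    1    -4  0  0 ]
  [ 0   0    0     0  1  0 ]
  [ 0   0    0     0  0  1 ]
r1 → r1 − 4/3·r2
  [ 1  -3  0   4  0  0 ]
  [ 0   0  1  -4  0  0 ]
  [ 0   0  0   0  1  0 ]
  [ 0   0  0   0  0  1 ]
The reduced form has 4 nonzero rows.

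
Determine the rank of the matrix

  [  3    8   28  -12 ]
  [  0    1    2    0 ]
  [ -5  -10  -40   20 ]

r1 -> 1/3·r1
r3 -> r3 + 5·r1
r3 -> r3 − 10/3·r2
r1 -> r1 − 8/3·r2
The reduced form has 2 nonzero rows.

rank = 2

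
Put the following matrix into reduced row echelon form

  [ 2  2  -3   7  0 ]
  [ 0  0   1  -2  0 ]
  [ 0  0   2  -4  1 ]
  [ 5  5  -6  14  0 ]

R1 ← 1/2·R1
R4 ← R4 − 5·R1
R3 ← R3 − 2·R2
R4 ← R4 − 3/2·R2
R3 <-> R4
R3 ← -2·R3
R2 ← R2 + 2·R3
R1 ← R1 − 7/2·R3
R1 ← R1 + 3/2·R2

[[1, 1, 0, 0, 0], [0, 0, 1, 0, 0], [0, 0, 0, 1, 0], [0, 0, 0, 0, 1]]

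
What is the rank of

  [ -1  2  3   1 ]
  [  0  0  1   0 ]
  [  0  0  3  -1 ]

rank = 3

Multiply ρ1 by -1.
  [ 1  -2  -3  -1 ]
  [ 0   0   1   0 ]
  [ 0   0   3  -1 ]
Subtract 3 times ρ2 from ρ3.
  [ 1  -2  -3  -1 ]
  [ 0   0   1   0 ]
  [ 0   0   0  -1 ]
Multiply ρ3 by -1.
  [ 1  -2  -3  -1 ]
  [ 0   0   1   0 ]
  [ 0   0   0   1 ]
Add ρ3 to ρ1.
  [ 1  -2  -3  0 ]
  [ 0   0   1  0 ]
  [ 0   0   0  1 ]
Add 3 times ρ2 to ρ1.
  [ 1  -2  0  0 ]
  [ 0   0  1  0 ]
  [ 0   0  0  1 ]
The reduced form has 3 nonzero rows.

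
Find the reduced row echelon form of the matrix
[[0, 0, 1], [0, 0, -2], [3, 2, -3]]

[[1, 2/3, 0], [0, 0, 1], [0, 0, 0]]

R1 <-> R3
R1 -> 1/3·R1
R2 -> -1/2·R2
R3 -> R3 − R2
R1 -> R1 + R2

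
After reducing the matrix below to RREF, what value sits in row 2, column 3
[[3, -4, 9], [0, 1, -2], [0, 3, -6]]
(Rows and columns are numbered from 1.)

R1 → 1/3·R1
  [ 1  -4/3   3 ]
  [ 0     1  -2 ]
  [ 0     3  -6 ]
R3 → R3 − 3·R2
  [ 1  -4/3   3 ]
  [ 0     1  -2 ]
  [ 0     0   0 ]
R1 → R1 + 4/3·R2
  [ 1  0  1/3 ]
  [ 0  1   -2 ]
  [ 0  0    0 ]

-2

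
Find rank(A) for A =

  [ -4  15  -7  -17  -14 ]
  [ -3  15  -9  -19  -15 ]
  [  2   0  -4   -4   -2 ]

rank = 2

r1 := -1/4·r1
  [  1  -15/4  7/4  17/4  7/2 ]
  [ -3     15   -9   -19  -15 ]
  [  2      0   -4    -4   -2 ]
r2 := r2 + 3·r1
  [ 1  -15/4    7/4   17/4   7/2 ]
  [ 0   15/4  -15/4  -25/4  -9/2 ]
  [ 2      0     -4     -4    -2 ]
r3 := r3 − 2·r1
  [ 1  -15/4    7/4   17/4   7/2 ]
  [ 0   15/4  -15/4  -25/4  -9/2 ]
  [ 0   15/2  -15/2  -25/2    -9 ]
r2 := 4/15·r2
  [ 1  -15/4    7/4   17/4   7/2 ]
  [ 0      1     -1   -5/3  -6/5 ]
  [ 0   15/2  -15/2  -25/2    -9 ]
r3 := r3 − 15/2·r2
  [ 1  -15/4  7/4  17/4   7/2 ]
  [ 0      1   -1  -5/3  -6/5 ]
  [ 0      0    0     0     0 ]
r1 := r1 + 15/4·r2
  [ 1  0  -2    -2    -1 ]
  [ 0  1  -1  -5/3  -6/5 ]
  [ 0  0   0     0     0 ]
The reduced form has 2 nonzero rows.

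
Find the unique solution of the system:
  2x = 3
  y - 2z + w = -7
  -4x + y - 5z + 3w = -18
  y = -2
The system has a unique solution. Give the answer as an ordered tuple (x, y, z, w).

(3/2, -2, 5, 5)

Form the augmented matrix and row-reduce:
  [  2  0   0  0  |    3 ]
  [  0  1  -2  1  |   -7 ]
  [ -4  1  -5  3  |  -18 ]
  [  0  1   0  0  |   -2 ]
ρ1 -> 1/2·ρ1
  [  1  0   0  0  |  3/2 ]
  [  0  1  -2  1  |   -7 ]
  [ -4  1  -5  3  |  -18 ]
  [  0  1   0  0  |   -2 ]
ρ3 -> ρ3 + 4·ρ1
  [ 1  0   0  0  |  3/2 ]
  [ 0  1  -2  1  |   -7 ]
  [ 0  1  -5  3  |  -12 ]
  [ 0  1   0  0  |   -2 ]
ρ3 -> ρ3 − ρ2
  [ 1  0   0  0  |  3/2 ]
  [ 0  1  -2  1  |   -7 ]
  [ 0  0  -3  2  |   -5 ]
  [ 0  1   0  0  |   -2 ]
ρ4 -> ρ4 − ρ2
  [ 1  0   0   0  |  3/2 ]
  [ 0  1  -2   1  |   -7 ]
  [ 0  0  -3   2  |   -5 ]
  [ 0  0   2  -1  |    5 ]
ρ3 -> -1/3·ρ3
  [ 1  0   0     0  |  3/2 ]
  [ 0  1  -2     1  |   -7 ]
  [ 0  0   1  -2/3  |  5/3 ]
  [ 0  0   2    -1  |    5 ]
ρ4 -> ρ4 − 2·ρ3
  [ 1  0   0     0  |  3/2 ]
  [ 0  1  -2     1  |   -7 ]
  [ 0  0   1  -2/3  |  5/3 ]
  [ 0  0   0   1/3  |  5/3 ]
ρ4 -> 3·ρ4
  [ 1  0   0     0  |  3/2 ]
  [ 0  1  -2     1  |   -7 ]
  [ 0  0   1  -2/3  |  5/3 ]
  [ 0  0   0     1  |    5 ]
ρ3 -> ρ3 + 2/3·ρ4
  [ 1  0   0  0  |  3/2 ]
  [ 0  1  -2  1  |   -7 ]
  [ 0  0   1  0  |    5 ]
  [ 0  0   0  1  |    5 ]
ρ2 -> ρ2 − ρ4
  [ 1  0   0  0  |  3/2 ]
  [ 0  1  -2  0  |  -12 ]
  [ 0  0   1  0  |    5 ]
  [ 0  0   0  1  |    5 ]
ρ2 -> ρ2 + 2·ρ3
  [ 1  0  0  0  |  3/2 ]
  [ 0  1  0  0  |   -2 ]
  [ 0  0  1  0  |    5 ]
  [ 0  0  0  1  |    5 ]
Reading off the last column: x = 3/2, y = -2, z = 5, w = 5.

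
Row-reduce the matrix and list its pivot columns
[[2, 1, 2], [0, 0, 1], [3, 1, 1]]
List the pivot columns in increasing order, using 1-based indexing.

r1 ← 1/2·r1
  [ 1  1/2  1 ]
  [ 0    0  1 ]
  [ 3    1  1 ]
r3 ← r3 − 3·r1
  [ 1   1/2   1 ]
  [ 0     0   1 ]
  [ 0  -1/2  -2 ]
r2 <=> r3
  [ 1   1/2   1 ]
  [ 0  -1/2  -2 ]
  [ 0     0   1 ]
r2 ← -2·r2
  [ 1  1/2  1 ]
  [ 0    1  4 ]
  [ 0    0  1 ]
r2 ← r2 − 4·r3
  [ 1  1/2  1 ]
  [ 0    1  0 ]
  [ 0    0  1 ]
r1 ← r1 − r3
  [ 1  1/2  0 ]
  [ 0    1  0 ]
  [ 0    0  1 ]
r1 ← r1 − 1/2·r2
  [ 1  0  0 ]
  [ 0  1  0 ]
  [ 0  0  1 ]
Pivot columns are the columns containing a leading 1.

1, 2, 3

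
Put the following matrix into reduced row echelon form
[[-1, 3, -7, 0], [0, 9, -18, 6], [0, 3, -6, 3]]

[[1, 0, 1, 0], [0, 1, -2, 0], [0, 0, 0, 1]]

Multiply R1 by -1.
  [ 1  -3    7  0 ]
  [ 0   9  -18  6 ]
  [ 0   3   -6  3 ]
Multiply R2 by 1/9.
  [ 1  -3   7    0 ]
  [ 0   1  -2  2/3 ]
  [ 0   3  -6    3 ]
Subtract 3 times R2 from R3.
  [ 1  -3   7    0 ]
  [ 0   1  -2  2/3 ]
  [ 0   0   0    1 ]
Subtract 2/3 times R3 from R2.
  [ 1  -3   7  0 ]
  [ 0   1  -2  0 ]
  [ 0   0   0  1 ]
Add 3 times R2 to R1.
  [ 1  0   1  0 ]
  [ 0  1  -2  0 ]
  [ 0  0   0  1 ]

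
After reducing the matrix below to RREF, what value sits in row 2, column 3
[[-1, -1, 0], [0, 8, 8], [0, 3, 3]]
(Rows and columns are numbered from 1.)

1

r1 ← -1·r1
  [ 1  1  0 ]
  [ 0  8  8 ]
  [ 0  3  3 ]
r2 ← 1/8·r2
  [ 1  1  0 ]
  [ 0  1  1 ]
  [ 0  3  3 ]
r3 ← r3 − 3·r2
  [ 1  1  0 ]
  [ 0  1  1 ]
  [ 0  0  0 ]
r1 ← r1 − r2
  [ 1  0  -1 ]
  [ 0  1   1 ]
  [ 0  0   0 ]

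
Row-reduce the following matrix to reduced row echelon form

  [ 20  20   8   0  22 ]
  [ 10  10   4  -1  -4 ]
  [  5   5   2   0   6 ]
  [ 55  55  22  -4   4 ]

Multiply r1 by 1/20.
  [  1   1  2/5   0  11/10 ]
  [ 10  10    4  -1     -4 ]
  [  5   5    2   0      6 ]
  [ 55  55   22  -4      4 ]
Subtract 10 times r1 from r2.
  [  1   1  2/5   0  11/10 ]
  [  0   0    0  -1    -15 ]
  [  5   5    2   0      6 ]
  [ 55  55   22  -4      4 ]
Subtract 5 times r1 from r3.
  [  1   1  2/5   0  11/10 ]
  [  0   0    0  -1    -15 ]
  [  0   0    0   0    1/2 ]
  [ 55  55   22  -4      4 ]
Subtract 55 times r1 from r4.
  [ 1  1  2/5   0   11/10 ]
  [ 0  0    0  -1     -15 ]
  [ 0  0    0   0     1/2 ]
  [ 0  0    0  -4  -113/2 ]
Multiply r2 by -1.
  [ 1  1  2/5   0   11/10 ]
  [ 0  0    0   1      15 ]
  [ 0  0    0   0     1/2 ]
  [ 0  0    0  -4  -113/2 ]
Add 4 times r2 to r4.
  [ 1  1  2/5  0  11/10 ]
  [ 0  0    0  1     15 ]
  [ 0  0    0  0    1/2 ]
  [ 0  0    0  0    7/2 ]
Multiply r3 by 2.
  [ 1  1  2/5  0  11/10 ]
  [ 0  0    0  1     15 ]
  [ 0  0    0  0      1 ]
  [ 0  0    0  0    7/2 ]
Subtract 7/2 times r3 from r4.
  [ 1  1  2/5  0  11/10 ]
  [ 0  0    0  1     15 ]
  [ 0  0    0  0      1 ]
  [ 0  0    0  0      0 ]
Subtract 15 times r3 from r2.
  [ 1  1  2/5  0  11/10 ]
  [ 0  0    0  1      0 ]
  [ 0  0    0  0      1 ]
  [ 0  0    0  0      0 ]
Subtract 11/10 times r3 from r1.
  [ 1  1  2/5  0  0 ]
  [ 0  0    0  1  0 ]
  [ 0  0    0  0  1 ]
  [ 0  0    0  0  0 ]

[[1, 1, 2/5, 0, 0], [0, 0, 0, 1, 0], [0, 0, 0, 0, 1], [0, 0, 0, 0, 0]]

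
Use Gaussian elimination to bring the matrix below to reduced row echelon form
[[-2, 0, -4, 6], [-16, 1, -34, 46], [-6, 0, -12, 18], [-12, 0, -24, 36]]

ρ1 := -1/2·ρ1
  [   1  0    2  -3 ]
  [ -16  1  -34  46 ]
  [  -6  0  -12  18 ]
  [ -12  0  -24  36 ]
ρ2 := ρ2 + 16·ρ1
  [   1  0    2  -3 ]
  [   0  1   -2  -2 ]
  [  -6  0  -12  18 ]
  [ -12  0  -24  36 ]
ρ3 := ρ3 + 6·ρ1
  [   1  0    2  -3 ]
  [   0  1   -2  -2 ]
  [   0  0    0   0 ]
  [ -12  0  -24  36 ]
ρ4 := ρ4 + 12·ρ1
  [ 1  0   2  -3 ]
  [ 0  1  -2  -2 ]
  [ 0  0   0   0 ]
  [ 0  0   0   0 ]

[[1, 0, 2, -3], [0, 1, -2, -2], [0, 0, 0, 0], [0, 0, 0, 0]]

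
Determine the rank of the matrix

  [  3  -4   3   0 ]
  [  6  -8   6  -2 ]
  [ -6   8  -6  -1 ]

rank = 2

R1 := 1/3·R1
  [  1  -4/3   1   0 ]
  [  6    -8   6  -2 ]
  [ -6     8  -6  -1 ]
R2 := R2 − 6·R1
  [  1  -4/3   1   0 ]
  [  0     0   0  -2 ]
  [ -6     8  -6  -1 ]
R3 := R3 + 6·R1
  [ 1  -4/3  1   0 ]
  [ 0     0  0  -2 ]
  [ 0     0  0  -1 ]
R2 := -1/2·R2
  [ 1  -4/3  1   0 ]
  [ 0     0  0   1 ]
  [ 0     0  0  -1 ]
R3 := R3 + R2
  [ 1  -4/3  1  0 ]
  [ 0     0  0  1 ]
  [ 0     0  0  0 ]
The reduced form has 2 nonzero rows.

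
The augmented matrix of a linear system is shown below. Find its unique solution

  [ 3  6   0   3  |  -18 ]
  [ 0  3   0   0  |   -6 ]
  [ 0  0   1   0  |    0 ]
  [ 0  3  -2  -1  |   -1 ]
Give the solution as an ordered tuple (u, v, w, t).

(3, -2, 0, -5)

R1 -> 1/3·R1
  [ 1  2   0   1  |  -6 ]
  [ 0  3   0   0  |  -6 ]
  [ 0  0   1   0  |   0 ]
  [ 0  3  -2  -1  |  -1 ]
R2 -> 1/3·R2
  [ 1  2   0   1  |  -6 ]
  [ 0  1   0   0  |  -2 ]
  [ 0  0   1   0  |   0 ]
  [ 0  3  -2  -1  |  -1 ]
R4 -> R4 − 3·R2
  [ 1  2   0   1  |  -6 ]
  [ 0  1   0   0  |  -2 ]
  [ 0  0   1   0  |   0 ]
  [ 0  0  -2  -1  |   5 ]
R4 -> R4 + 2·R3
  [ 1  2  0   1  |  -6 ]
  [ 0  1  0   0  |  -2 ]
  [ 0  0  1   0  |   0 ]
  [ 0  0  0  -1  |   5 ]
R4 -> -1·R4
  [ 1  2  0  1  |  -6 ]
  [ 0  1  0  0  |  -2 ]
  [ 0  0  1  0  |   0 ]
  [ 0  0  0  1  |  -5 ]
R1 -> R1 − R4
  [ 1  2  0  0  |  -1 ]
  [ 0  1  0  0  |  -2 ]
  [ 0  0  1  0  |   0 ]
  [ 0  0  0  1  |  -5 ]
R1 -> R1 − 2·R2
  [ 1  0  0  0  |   3 ]
  [ 0  1  0  0  |  -2 ]
  [ 0  0  1  0  |   0 ]
  [ 0  0  0  1  |  -5 ]
Reading off the last column: u = 3, v = -2, w = 0, t = -5.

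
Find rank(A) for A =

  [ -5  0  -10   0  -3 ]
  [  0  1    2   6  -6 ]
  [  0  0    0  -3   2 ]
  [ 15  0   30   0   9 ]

rank = 3

Multiply R1 by -1/5.
  [  1  0   2   0  3/5 ]
  [  0  1   2   6   -6 ]
  [  0  0   0  -3    2 ]
  [ 15  0  30   0    9 ]
Subtract 15 times R1 from R4.
  [ 1  0  2   0  3/5 ]
  [ 0  1  2   6   -6 ]
  [ 0  0  0  -3    2 ]
  [ 0  0  0   0    0 ]
Multiply R3 by -1/3.
  [ 1  0  2  0   3/5 ]
  [ 0  1  2  6    -6 ]
  [ 0  0  0  1  -2/3 ]
  [ 0  0  0  0     0 ]
Subtract 6 times R3 from R2.
  [ 1  0  2  0   3/5 ]
  [ 0  1  2  0    -2 ]
  [ 0  0  0  1  -2/3 ]
  [ 0  0  0  0     0 ]
The reduced form has 3 nonzero rows.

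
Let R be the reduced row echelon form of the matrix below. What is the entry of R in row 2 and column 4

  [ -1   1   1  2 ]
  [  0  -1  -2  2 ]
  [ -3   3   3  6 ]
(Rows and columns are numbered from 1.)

R1 -> -1·R1
  [  1  -1  -1  -2 ]
  [  0  -1  -2   2 ]
  [ -3   3   3   6 ]
R3 -> R3 + 3·R1
  [ 1  -1  -1  -2 ]
  [ 0  -1  -2   2 ]
  [ 0   0   0   0 ]
R2 -> -1·R2
  [ 1  -1  -1  -2 ]
  [ 0   1   2  -2 ]
  [ 0   0   0   0 ]
R1 -> R1 + R2
  [ 1  0  1  -4 ]
  [ 0  1  2  -2 ]
  [ 0  0  0   0 ]

-2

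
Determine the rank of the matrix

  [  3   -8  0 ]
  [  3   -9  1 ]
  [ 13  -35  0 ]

rank = 3

r1 ← 1/3·r1
  [  1  -8/3  0 ]
  [  3    -9  1 ]
  [ 13   -35  0 ]
r2 ← r2 − 3·r1
  [  1  -8/3  0 ]
  [  0    -1  1 ]
  [ 13   -35  0 ]
r3 ← r3 − 13·r1
  [ 1  -8/3  0 ]
  [ 0    -1  1 ]
  [ 0  -1/3  0 ]
r2 ← -1·r2
  [ 1  -8/3   0 ]
  [ 0     1  -1 ]
  [ 0  -1/3   0 ]
r3 ← r3 + 1/3·r2
  [ 1  -8/3     0 ]
  [ 0     1    -1 ]
  [ 0     0  -1/3 ]
r3 ← -3·r3
  [ 1  -8/3   0 ]
  [ 0     1  -1 ]
  [ 0     0   1 ]
r2 ← r2 + r3
  [ 1  -8/3  0 ]
  [ 0     1  0 ]
  [ 0     0  1 ]
r1 ← r1 + 8/3·r2
  [ 1  0  0 ]
  [ 0  1  0 ]
  [ 0  0  1 ]
The reduced form has 3 nonzero rows.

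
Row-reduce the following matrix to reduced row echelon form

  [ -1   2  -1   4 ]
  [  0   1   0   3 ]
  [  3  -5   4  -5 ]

ρ1 ← -1·ρ1
  [ 1  -2  1  -4 ]
  [ 0   1  0   3 ]
  [ 3  -5  4  -5 ]
ρ3 ← ρ3 − 3·ρ1
  [ 1  -2  1  -4 ]
  [ 0   1  0   3 ]
  [ 0   1  1   7 ]
ρ3 ← ρ3 − ρ2
  [ 1  -2  1  -4 ]
  [ 0   1  0   3 ]
  [ 0   0  1   4 ]
ρ1 ← ρ1 − ρ3
  [ 1  -2  0  -8 ]
  [ 0   1  0   3 ]
  [ 0   0  1   4 ]
ρ1 ← ρ1 + 2·ρ2
  [ 1  0  0  -2 ]
  [ 0  1  0   3 ]
  [ 0  0  1   4 ]

[[1, 0, 0, -2], [0, 1, 0, 3], [0, 0, 1, 4]]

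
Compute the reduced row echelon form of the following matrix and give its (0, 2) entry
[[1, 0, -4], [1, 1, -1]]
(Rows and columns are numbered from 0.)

r2 → r2 − r1

-4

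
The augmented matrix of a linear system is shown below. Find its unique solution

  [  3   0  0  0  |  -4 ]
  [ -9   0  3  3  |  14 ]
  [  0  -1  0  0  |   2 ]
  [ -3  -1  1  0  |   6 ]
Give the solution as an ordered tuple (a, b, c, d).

(-4/3, -2, 0, 2/3)

Multiply R1 by 1/3.
  [  1   0  0  0  |  -4/3 ]
  [ -9   0  3  3  |    14 ]
  [  0  -1  0  0  |     2 ]
  [ -3  -1  1  0  |     6 ]
Add 9 times R1 to R2.
  [  1   0  0  0  |  -4/3 ]
  [  0   0  3  3  |     2 ]
  [  0  -1  0  0  |     2 ]
  [ -3  -1  1  0  |     6 ]
Add 3 times R1 to R4.
  [ 1   0  0  0  |  -4/3 ]
  [ 0   0  3  3  |     2 ]
  [ 0  -1  0  0  |     2 ]
  [ 0  -1  1  0  |     2 ]
Swap R2 and R3.
  [ 1   0  0  0  |  -4/3 ]
  [ 0  -1  0  0  |     2 ]
  [ 0   0  3  3  |     2 ]
  [ 0  -1  1  0  |     2 ]
Multiply R2 by -1.
  [ 1   0  0  0  |  -4/3 ]
  [ 0   1  0  0  |    -2 ]
  [ 0   0  3  3  |     2 ]
  [ 0  -1  1  0  |     2 ]
Add R2 to R4.
  [ 1  0  0  0  |  -4/3 ]
  [ 0  1  0  0  |    -2 ]
  [ 0  0  3  3  |     2 ]
  [ 0  0  1  0  |     0 ]
Multiply R3 by 1/3.
  [ 1  0  0  0  |  -4/3 ]
  [ 0  1  0  0  |    -2 ]
  [ 0  0  1  1  |   2/3 ]
  [ 0  0  1  0  |     0 ]
Subtract R3 from R4.
  [ 1  0  0   0  |  -4/3 ]
  [ 0  1  0   0  |    -2 ]
  [ 0  0  1   1  |   2/3 ]
  [ 0  0  0  -1  |  -2/3 ]
Multiply R4 by -1.
  [ 1  0  0  0  |  -4/3 ]
  [ 0  1  0  0  |    -2 ]
  [ 0  0  1  1  |   2/3 ]
  [ 0  0  0  1  |   2/3 ]
Subtract R4 from R3.
  [ 1  0  0  0  |  -4/3 ]
  [ 0  1  0  0  |    -2 ]
  [ 0  0  1  0  |     0 ]
  [ 0  0  0  1  |   2/3 ]
Reading off the last column: a = -4/3, b = -2, c = 0, d = 2/3.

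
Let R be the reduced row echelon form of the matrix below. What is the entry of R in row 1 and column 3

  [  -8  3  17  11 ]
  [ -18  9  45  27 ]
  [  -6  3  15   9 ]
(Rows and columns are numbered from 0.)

1

R1 := -1/8·R1
  [   1  -3/8  -17/8  -11/8 ]
  [ -18     9     45     27 ]
  [  -6     3     15      9 ]
R2 := R2 + 18·R1
  [  1  -3/8  -17/8  -11/8 ]
  [  0   9/4   27/4    9/4 ]
  [ -6     3     15      9 ]
R3 := R3 + 6·R1
  [ 1  -3/8  -17/8  -11/8 ]
  [ 0   9/4   27/4    9/4 ]
  [ 0   3/4    9/4    3/4 ]
R2 := 4/9·R2
  [ 1  -3/8  -17/8  -11/8 ]
  [ 0     1      3      1 ]
  [ 0   3/4    9/4    3/4 ]
R3 := R3 − 3/4·R2
  [ 1  -3/8  -17/8  -11/8 ]
  [ 0     1      3      1 ]
  [ 0     0      0      0 ]
R1 := R1 + 3/8·R2
  [ 1  0  -1  -1 ]
  [ 0  1   3   1 ]
  [ 0  0   0   0 ]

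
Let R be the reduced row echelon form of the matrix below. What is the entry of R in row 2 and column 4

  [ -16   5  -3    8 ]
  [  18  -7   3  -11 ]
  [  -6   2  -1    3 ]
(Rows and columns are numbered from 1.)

2

R1 := -1/16·R1
  [  1  -5/16  3/16  -1/2 ]
  [ 18     -7     3   -11 ]
  [ -6      2    -1     3 ]
R2 := R2 − 18·R1
  [  1  -5/16  3/16  -1/2 ]
  [  0  -11/8  -3/8    -2 ]
  [ -6      2    -1     3 ]
R3 := R3 + 6·R1
  [ 1  -5/16  3/16  -1/2 ]
  [ 0  -11/8  -3/8    -2 ]
  [ 0    1/8   1/8     0 ]
R2 := -8/11·R2
  [ 1  -5/16  3/16   -1/2 ]
  [ 0      1  3/11  16/11 ]
  [ 0    1/8   1/8      0 ]
R3 := R3 − 1/8·R2
  [ 1  -5/16  3/16   -1/2 ]
  [ 0      1  3/11  16/11 ]
  [ 0      0  1/11  -2/11 ]
R3 := 11·R3
  [ 1  -5/16  3/16   -1/2 ]
  [ 0      1  3/11  16/11 ]
  [ 0      0     1     -2 ]
R2 := R2 − 3/11·R3
  [ 1  -5/16  3/16  -1/2 ]
  [ 0      1     0     2 ]
  [ 0      0     1    -2 ]
R1 := R1 − 3/16·R3
  [ 1  -5/16  0  -1/8 ]
  [ 0      1  0     2 ]
  [ 0      0  1    -2 ]
R1 := R1 + 5/16·R2
  [ 1  0  0  1/2 ]
  [ 0  1  0    2 ]
  [ 0  0  1   -2 ]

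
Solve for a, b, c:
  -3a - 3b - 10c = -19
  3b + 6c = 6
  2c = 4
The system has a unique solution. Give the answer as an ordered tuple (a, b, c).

(5/3, -2, 2)

Form the augmented matrix and row-reduce:
  [ -3  -3  -10  |  -19 ]
  [  0   3    6  |    6 ]
  [  0   0    2  |    4 ]
R1 := -1/3·R1
  [ 1  1  10/3  |  19/3 ]
  [ 0  3     6  |     6 ]
  [ 0  0     2  |     4 ]
R2 := 1/3·R2
  [ 1  1  10/3  |  19/3 ]
  [ 0  1     2  |     2 ]
  [ 0  0     2  |     4 ]
R3 := 1/2·R3
  [ 1  1  10/3  |  19/3 ]
  [ 0  1     2  |     2 ]
  [ 0  0     1  |     2 ]
R2 := R2 − 2·R3
  [ 1  1  10/3  |  19/3 ]
  [ 0  1     0  |    -2 ]
  [ 0  0     1  |     2 ]
R1 := R1 − 10/3·R3
  [ 1  1  0  |  -1/3 ]
  [ 0  1  0  |    -2 ]
  [ 0  0  1  |     2 ]
R1 := R1 − R2
  [ 1  0  0  |  5/3 ]
  [ 0  1  0  |   -2 ]
  [ 0  0  1  |    2 ]
Reading off the last column: a = 5/3, b = -2, c = 2.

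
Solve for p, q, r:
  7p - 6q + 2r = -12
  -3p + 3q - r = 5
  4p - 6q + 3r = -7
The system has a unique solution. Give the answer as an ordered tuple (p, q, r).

(-2, -2/3, -1)

Form the augmented matrix and row-reduce:
  [  7  -6   2  |  -12 ]
  [ -3   3  -1  |    5 ]
  [  4  -6   3  |   -7 ]
R1 -> 1/7·R1
  [  1  -6/7  2/7  |  -12/7 ]
  [ -3     3   -1  |      5 ]
  [  4    -6    3  |     -7 ]
R2 -> R2 + 3·R1
  [ 1  -6/7   2/7  |  -12/7 ]
  [ 0   3/7  -1/7  |   -1/7 ]
  [ 4    -6     3  |     -7 ]
R3 -> R3 − 4·R1
  [ 1   -6/7   2/7  |  -12/7 ]
  [ 0    3/7  -1/7  |   -1/7 ]
  [ 0  -18/7  13/7  |   -1/7 ]
R2 -> 7/3·R2
  [ 1   -6/7   2/7  |  -12/7 ]
  [ 0      1  -1/3  |   -1/3 ]
  [ 0  -18/7  13/7  |   -1/7 ]
R3 -> R3 + 18/7·R2
  [ 1  -6/7   2/7  |  -12/7 ]
  [ 0     1  -1/3  |   -1/3 ]
  [ 0     0     1  |     -1 ]
R2 -> R2 + 1/3·R3
  [ 1  -6/7  2/7  |  -12/7 ]
  [ 0     1    0  |   -2/3 ]
  [ 0     0    1  |     -1 ]
R1 -> R1 − 2/7·R3
  [ 1  -6/7  0  |  -10/7 ]
  [ 0     1  0  |   -2/3 ]
  [ 0     0  1  |     -1 ]
R1 -> R1 + 6/7·R2
  [ 1  0  0  |    -2 ]
  [ 0  1  0  |  -2/3 ]
  [ 0  0  1  |    -1 ]
Reading off the last column: p = -2, q = -2/3, r = -1.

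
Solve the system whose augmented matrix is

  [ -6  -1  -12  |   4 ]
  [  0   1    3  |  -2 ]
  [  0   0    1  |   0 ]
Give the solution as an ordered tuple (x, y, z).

(-1/3, -2, 0)

Multiply ρ1 by -1/6.
  [ 1  1/6  2  |  -2/3 ]
  [ 0    1  3  |    -2 ]
  [ 0    0  1  |     0 ]
Subtract 3 times ρ3 from ρ2.
  [ 1  1/6  2  |  -2/3 ]
  [ 0    1  0  |    -2 ]
  [ 0    0  1  |     0 ]
Subtract 2 times ρ3 from ρ1.
  [ 1  1/6  0  |  -2/3 ]
  [ 0    1  0  |    -2 ]
  [ 0    0  1  |     0 ]
Subtract 1/6 times ρ2 from ρ1.
  [ 1  0  0  |  -1/3 ]
  [ 0  1  0  |    -2 ]
  [ 0  0  1  |     0 ]
Reading off the last column: x = -1/3, y = -2, z = 0.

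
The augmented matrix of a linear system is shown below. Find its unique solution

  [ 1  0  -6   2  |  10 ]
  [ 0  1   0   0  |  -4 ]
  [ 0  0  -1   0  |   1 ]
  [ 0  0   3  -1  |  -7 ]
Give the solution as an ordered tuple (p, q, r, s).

R3 → -1·R3
  [ 1  0  -6   2  |  10 ]
  [ 0  1   0   0  |  -4 ]
  [ 0  0   1   0  |  -1 ]
  [ 0  0   3  -1  |  -7 ]
R4 → R4 − 3·R3
  [ 1  0  -6   2  |  10 ]
  [ 0  1   0   0  |  -4 ]
  [ 0  0   1   0  |  -1 ]
  [ 0  0   0  -1  |  -4 ]
R4 → -1·R4
  [ 1  0  -6  2  |  10 ]
  [ 0  1   0  0  |  -4 ]
  [ 0  0   1  0  |  -1 ]
  [ 0  0   0  1  |   4 ]
R1 → R1 − 2·R4
  [ 1  0  -6  0  |   2 ]
  [ 0  1   0  0  |  -4 ]
  [ 0  0   1  0  |  -1 ]
  [ 0  0   0  1  |   4 ]
R1 → R1 + 6·R3
  [ 1  0  0  0  |  -4 ]
  [ 0  1  0  0  |  -4 ]
  [ 0  0  1  0  |  -1 ]
  [ 0  0  0  1  |   4 ]
Reading off the last column: p = -4, q = -4, r = -1, s = 4.

(-4, -4, -1, 4)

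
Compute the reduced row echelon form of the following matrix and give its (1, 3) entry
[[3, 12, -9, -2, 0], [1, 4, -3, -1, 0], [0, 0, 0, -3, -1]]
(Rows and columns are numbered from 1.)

-3

Multiply ρ1 by 1/3.
Subtract ρ1 from ρ2.
Multiply ρ2 by -3.
Add 3 times ρ2 to ρ3.
Multiply ρ3 by -1.
Add 2/3 times ρ2 to ρ1.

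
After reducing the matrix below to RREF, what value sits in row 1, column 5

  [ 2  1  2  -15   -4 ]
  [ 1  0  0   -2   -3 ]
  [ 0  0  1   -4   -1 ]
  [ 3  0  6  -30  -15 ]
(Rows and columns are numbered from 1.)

r1 → 1/2·r1
  [ 1  1/2  1  -15/2   -2 ]
  [ 1    0  0     -2   -3 ]
  [ 0    0  1     -4   -1 ]
  [ 3    0  6    -30  -15 ]
r2 → r2 − r1
  [ 1   1/2   1  -15/2   -2 ]
  [ 0  -1/2  -1   11/2   -1 ]
  [ 0     0   1     -4   -1 ]
  [ 3     0   6    -30  -15 ]
r4 → r4 − 3·r1
  [ 1   1/2   1  -15/2  -2 ]
  [ 0  -1/2  -1   11/2  -1 ]
  [ 0     0   1     -4  -1 ]
  [ 0  -3/2   3  -15/2  -9 ]
r2 → -2·r2
  [ 1   1/2  1  -15/2  -2 ]
  [ 0     1  2    -11   2 ]
  [ 0     0  1     -4  -1 ]
  [ 0  -3/2  3  -15/2  -9 ]
r4 → r4 + 3/2·r2
  [ 1  1/2  1  -15/2  -2 ]
  [ 0    1  2    -11   2 ]
  [ 0    0  1     -4  -1 ]
  [ 0    0  6    -24  -6 ]
r4 → r4 − 6·r3
  [ 1  1/2  1  -15/2  -2 ]
  [ 0    1  2    -11   2 ]
  [ 0    0  1     -4  -1 ]
  [ 0    0  0      0   0 ]
r2 → r2 − 2·r3
  [ 1  1/2  1  -15/2  -2 ]
  [ 0    1  0     -3   4 ]
  [ 0    0  1     -4  -1 ]
  [ 0    0  0      0   0 ]
r1 → r1 − r3
  [ 1  1/2  0  -7/2  -1 ]
  [ 0    1  0    -3   4 ]
  [ 0    0  1    -4  -1 ]
  [ 0    0  0     0   0 ]
r1 → r1 − 1/2·r2
  [ 1  0  0  -2  -3 ]
  [ 0  1  0  -3   4 ]
  [ 0  0  1  -4  -1 ]
  [ 0  0  0   0   0 ]

-3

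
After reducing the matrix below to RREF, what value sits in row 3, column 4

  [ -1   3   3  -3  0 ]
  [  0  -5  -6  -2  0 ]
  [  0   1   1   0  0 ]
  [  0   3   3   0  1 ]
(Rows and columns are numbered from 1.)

2

r1 ← -1·r1
  [ 1  -3  -3   3  0 ]
  [ 0  -5  -6  -2  0 ]
  [ 0   1   1   0  0 ]
  [ 0   3   3   0  1 ]
r2 ← -1/5·r2
  [ 1  -3   -3    3  0 ]
  [ 0   1  6/5  2/5  0 ]
  [ 0   1    1    0  0 ]
  [ 0   3    3    0  1 ]
r3 ← r3 − r2
  [ 1  -3    -3     3  0 ]
  [ 0   1   6/5   2/5  0 ]
  [ 0   0  -1/5  -2/5  0 ]
  [ 0   3     3     0  1 ]
r4 ← r4 − 3·r2
  [ 1  -3    -3     3  0 ]
  [ 0   1   6/5   2/5  0 ]
  [ 0   0  -1/5  -2/5  0 ]
  [ 0   0  -3/5  -6/5  1 ]
r3 ← -5·r3
  [ 1  -3    -3     3  0 ]
  [ 0   1   6/5   2/5  0 ]
  [ 0   0     1     2  0 ]
  [ 0   0  -3/5  -6/5  1 ]
r4 ← r4 + 3/5·r3
  [ 1  -3   -3    3  0 ]
  [ 0   1  6/5  2/5  0 ]
  [ 0   0    1    2  0 ]
  [ 0   0    0    0  1 ]
r2 ← r2 − 6/5·r3
  [ 1  -3  -3   3  0 ]
  [ 0   1   0  -2  0 ]
  [ 0   0   1   2  0 ]
  [ 0   0   0   0  1 ]
r1 ← r1 + 3·r3
  [ 1  -3  0   9  0 ]
  [ 0   1  0  -2  0 ]
  [ 0   0  1   2  0 ]
  [ 0   0  0   0  1 ]
r1 ← r1 + 3·r2
  [ 1  0  0   3  0 ]
  [ 0  1  0  -2  0 ]
  [ 0  0  1   2  0 ]
  [ 0  0  0   0  1 ]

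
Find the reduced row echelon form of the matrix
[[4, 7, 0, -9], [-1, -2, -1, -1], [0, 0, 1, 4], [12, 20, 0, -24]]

[[1, 0, 0, 3], [0, 1, 0, -3], [0, 0, 1, 4], [0, 0, 0, 0]]

Multiply ρ1 by 1/4.
  [  1  7/4   0  -9/4 ]
  [ -1   -2  -1    -1 ]
  [  0    0   1     4 ]
  [ 12   20   0   -24 ]
Add ρ1 to ρ2.
  [  1   7/4   0   -9/4 ]
  [  0  -1/4  -1  -13/4 ]
  [  0     0   1      4 ]
  [ 12    20   0    -24 ]
Subtract 12 times ρ1 from ρ4.
  [ 1   7/4   0   -9/4 ]
  [ 0  -1/4  -1  -13/4 ]
  [ 0     0   1      4 ]
  [ 0    -1   0      3 ]
Multiply ρ2 by -4.
  [ 1  7/4  0  -9/4 ]
  [ 0    1  4    13 ]
  [ 0    0  1     4 ]
  [ 0   -1  0     3 ]
Add ρ2 to ρ4.
  [ 1  7/4  0  -9/4 ]
  [ 0    1  4    13 ]
  [ 0    0  1     4 ]
  [ 0    0  4    16 ]
Subtract 4 times ρ3 from ρ4.
  [ 1  7/4  0  -9/4 ]
  [ 0    1  4    13 ]
  [ 0    0  1     4 ]
  [ 0    0  0     0 ]
Subtract 4 times ρ3 from ρ2.
  [ 1  7/4  0  -9/4 ]
  [ 0    1  0    -3 ]
  [ 0    0  1     4 ]
  [ 0    0  0     0 ]
Subtract 7/4 times ρ2 from ρ1.
  [ 1  0  0   3 ]
  [ 0  1  0  -3 ]
  [ 0  0  1   4 ]
  [ 0  0  0   0 ]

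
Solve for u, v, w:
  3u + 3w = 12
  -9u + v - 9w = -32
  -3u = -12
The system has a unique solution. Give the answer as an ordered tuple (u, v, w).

Form the augmented matrix and row-reduce:
  [  3  0   3  |   12 ]
  [ -9  1  -9  |  -32 ]
  [ -3  0   0  |  -12 ]
r1 := 1/3·r1
  [  1  0   1  |    4 ]
  [ -9  1  -9  |  -32 ]
  [ -3  0   0  |  -12 ]
r2 := r2 + 9·r1
  [  1  0  1  |    4 ]
  [  0  1  0  |    4 ]
  [ -3  0  0  |  -12 ]
r3 := r3 + 3·r1
  [ 1  0  1  |  4 ]
  [ 0  1  0  |  4 ]
  [ 0  0  3  |  0 ]
r3 := 1/3·r3
  [ 1  0  1  |  4 ]
  [ 0  1  0  |  4 ]
  [ 0  0  1  |  0 ]
r1 := r1 − r3
  [ 1  0  0  |  4 ]
  [ 0  1  0  |  4 ]
  [ 0  0  1  |  0 ]
Reading off the last column: u = 4, v = 4, w = 0.

(4, 4, 0)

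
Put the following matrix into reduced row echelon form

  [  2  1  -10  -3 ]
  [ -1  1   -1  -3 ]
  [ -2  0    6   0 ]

r1 -> 1/2·r1
  [  1  1/2  -5  -3/2 ]
  [ -1    1  -1    -3 ]
  [ -2    0   6     0 ]
r2 -> r2 + r1
  [  1  1/2  -5  -3/2 ]
  [  0  3/2  -6  -9/2 ]
  [ -2    0   6     0 ]
r3 -> r3 + 2·r1
  [ 1  1/2  -5  -3/2 ]
  [ 0  3/2  -6  -9/2 ]
  [ 0    1  -4    -3 ]
r2 -> 2/3·r2
  [ 1  1/2  -5  -3/2 ]
  [ 0    1  -4    -3 ]
  [ 0    1  -4    -3 ]
r3 -> r3 − r2
  [ 1  1/2  -5  -3/2 ]
  [ 0    1  -4    -3 ]
  [ 0    0   0     0 ]
r1 -> r1 − 1/2·r2
  [ 1  0  -3   0 ]
  [ 0  1  -4  -3 ]
  [ 0  0   0   0 ]

[[1, 0, -3, 0], [0, 1, -4, -3], [0, 0, 0, 0]]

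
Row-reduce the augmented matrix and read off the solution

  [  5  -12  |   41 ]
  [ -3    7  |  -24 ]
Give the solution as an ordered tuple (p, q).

Multiply R1 by 1/5.
  [  1  -12/5  |  41/5 ]
  [ -3      7  |   -24 ]
Add 3 times R1 to R2.
  [ 1  -12/5  |  41/5 ]
  [ 0   -1/5  |   3/5 ]
Multiply R2 by -5.
  [ 1  -12/5  |  41/5 ]
  [ 0      1  |    -3 ]
Add 12/5 times R2 to R1.
  [ 1  0  |   1 ]
  [ 0  1  |  -3 ]
Reading off the last column: p = 1, q = -3.

(1, -3)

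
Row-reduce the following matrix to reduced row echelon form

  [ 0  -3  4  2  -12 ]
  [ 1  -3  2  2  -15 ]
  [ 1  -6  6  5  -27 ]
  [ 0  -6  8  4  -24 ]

[[1, 0, -2, 0, -3], [0, 1, -4/3, 0, 4], [0, 0, 0, 1, 0], [0, 0, 0, 0, 0]]

Swap R1 and R2.
  [ 1  -3  2  2  -15 ]
  [ 0  -3  4  2  -12 ]
  [ 1  -6  6  5  -27 ]
  [ 0  -6  8  4  -24 ]
Subtract R1 from R3.
  [ 1  -3  2  2  -15 ]
  [ 0  -3  4  2  -12 ]
  [ 0  -3  4  3  -12 ]
  [ 0  -6  8  4  -24 ]
Multiply R2 by -1/3.
  [ 1  -3     2     2  -15 ]
  [ 0   1  -4/3  -2/3    4 ]
  [ 0  -3     4     3  -12 ]
  [ 0  -6     8     4  -24 ]
Add 3 times R2 to R3.
  [ 1  -3     2     2  -15 ]
  [ 0   1  -4/3  -2/3    4 ]
  [ 0   0     0     1    0 ]
  [ 0  -6     8     4  -24 ]
Add 6 times R2 to R4.
  [ 1  -3     2     2  -15 ]
  [ 0   1  -4/3  -2/3    4 ]
  [ 0   0     0     1    0 ]
  [ 0   0     0     0    0 ]
Add 2/3 times R3 to R2.
  [ 1  -3     2  2  -15 ]
  [ 0   1  -4/3  0    4 ]
  [ 0   0     0  1    0 ]
  [ 0   0     0  0    0 ]
Subtract 2 times R3 from R1.
  [ 1  -3     2  0  -15 ]
  [ 0   1  -4/3  0    4 ]
  [ 0   0     0  1    0 ]
  [ 0   0     0  0    0 ]
Add 3 times R2 to R1.
  [ 1  0    -2  0  -3 ]
  [ 0  1  -4/3  0   4 ]
  [ 0  0     0  1   0 ]
  [ 0  0     0  0   0 ]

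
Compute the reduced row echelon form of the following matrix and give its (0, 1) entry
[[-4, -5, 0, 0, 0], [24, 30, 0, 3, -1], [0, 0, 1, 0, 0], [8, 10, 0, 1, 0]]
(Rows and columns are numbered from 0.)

Multiply ρ1 by -1/4.
  [  1  5/4  0  0   0 ]
  [ 24   30  0  3  -1 ]
  [  0    0  1  0   0 ]
  [  8   10  0  1   0 ]
Subtract 24 times ρ1 from ρ2.
  [ 1  5/4  0  0   0 ]
  [ 0    0  0  3  -1 ]
  [ 0    0  1  0   0 ]
  [ 8   10  0  1   0 ]
Subtract 8 times ρ1 from ρ4.
  [ 1  5/4  0  0   0 ]
  [ 0    0  0  3  -1 ]
  [ 0    0  1  0   0 ]
  [ 0    0  0  1   0 ]
Swap ρ2 and ρ3.
  [ 1  5/4  0  0   0 ]
  [ 0    0  1  0   0 ]
  [ 0    0  0  3  -1 ]
  [ 0    0  0  1   0 ]
Multiply ρ3 by 1/3.
  [ 1  5/4  0  0     0 ]
  [ 0    0  1  0     0 ]
  [ 0    0  0  1  -1/3 ]
  [ 0    0  0  1     0 ]
Subtract ρ3 from ρ4.
  [ 1  5/4  0  0     0 ]
  [ 0    0  1  0     0 ]
  [ 0    0  0  1  -1/3 ]
  [ 0    0  0  0   1/3 ]
Multiply ρ4 by 3.
  [ 1  5/4  0  0     0 ]
  [ 0    0  1  0     0 ]
  [ 0    0  0  1  -1/3 ]
  [ 0    0  0  0     1 ]
Add 1/3 times ρ4 to ρ3.
  [ 1  5/4  0  0  0 ]
  [ 0    0  1  0  0 ]
  [ 0    0  0  1  0 ]
  [ 0    0  0  0  1 ]

5/4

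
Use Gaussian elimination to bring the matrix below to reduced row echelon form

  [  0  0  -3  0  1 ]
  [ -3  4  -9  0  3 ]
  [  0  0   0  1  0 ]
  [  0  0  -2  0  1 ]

[[1, -4/3, 0, 0, 0], [0, 0, 1, 0, 0], [0, 0, 0, 1, 0], [0, 0, 0, 0, 1]]

R1 <=> R2
  [ -3  4  -9  0  3 ]
  [  0  0  -3  0  1 ]
  [  0  0   0  1  0 ]
  [  0  0  -2  0  1 ]
R1 → -1/3·R1
  [ 1  -4/3   3  0  -1 ]
  [ 0     0  -3  0   1 ]
  [ 0     0   0  1   0 ]
  [ 0     0  -2  0   1 ]
R2 → -1/3·R2
  [ 1  -4/3   3  0    -1 ]
  [ 0     0   1  0  -1/3 ]
  [ 0     0   0  1     0 ]
  [ 0     0  -2  0     1 ]
R4 → R4 + 2·R2
  [ 1  -4/3  3  0    -1 ]
  [ 0     0  1  0  -1/3 ]
  [ 0     0  0  1     0 ]
  [ 0     0  0  0   1/3 ]
R4 → 3·R4
  [ 1  -4/3  3  0    -1 ]
  [ 0     0  1  0  -1/3 ]
  [ 0     0  0  1     0 ]
  [ 0     0  0  0     1 ]
R2 → R2 + 1/3·R4
  [ 1  -4/3  3  0  -1 ]
  [ 0     0  1  0   0 ]
  [ 0     0  0  1   0 ]
  [ 0     0  0  0   1 ]
R1 → R1 + R4
  [ 1  -4/3  3  0  0 ]
  [ 0     0  1  0  0 ]
  [ 0     0  0  1  0 ]
  [ 0     0  0  0  1 ]
R1 → R1 − 3·R2
  [ 1  -4/3  0  0  0 ]
  [ 0     0  1  0  0 ]
  [ 0     0  0  1  0 ]
  [ 0     0  0  0  1 ]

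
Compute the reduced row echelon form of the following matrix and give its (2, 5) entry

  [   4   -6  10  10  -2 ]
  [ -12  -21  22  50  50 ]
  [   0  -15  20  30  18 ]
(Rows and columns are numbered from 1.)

-4

Multiply ρ1 by 1/4.
Add 12 times ρ1 to ρ2.
Multiply ρ2 by -1/39.
Add 15 times ρ2 to ρ3.
Multiply ρ3 by -13/10.
Add 80/39 times ρ3 to ρ2.
Subtract 5/2 times ρ3 from ρ1.
Add 3/2 times ρ2 to ρ1.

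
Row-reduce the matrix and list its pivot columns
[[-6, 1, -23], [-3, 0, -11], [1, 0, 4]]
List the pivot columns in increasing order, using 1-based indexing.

Multiply R1 by -1/6.
  [  1  -1/6  23/6 ]
  [ -3     0   -11 ]
  [  1     0     4 ]
Add 3 times R1 to R2.
  [ 1  -1/6  23/6 ]
  [ 0  -1/2   1/2 ]
  [ 1     0     4 ]
Subtract R1 from R3.
  [ 1  -1/6  23/6 ]
  [ 0  -1/2   1/2 ]
  [ 0   1/6   1/6 ]
Multiply R2 by -2.
  [ 1  -1/6  23/6 ]
  [ 0     1    -1 ]
  [ 0   1/6   1/6 ]
Subtract 1/6 times R2 from R3.
  [ 1  -1/6  23/6 ]
  [ 0     1    -1 ]
  [ 0     0   1/3 ]
Multiply R3 by 3.
  [ 1  -1/6  23/6 ]
  [ 0     1    -1 ]
  [ 0     0     1 ]
Add R3 to R2.
  [ 1  -1/6  23/6 ]
  [ 0     1     0 ]
  [ 0     0     1 ]
Subtract 23/6 times R3 from R1.
  [ 1  -1/6  0 ]
  [ 0     1  0 ]
  [ 0     0  1 ]
Add 1/6 times R2 to R1.
  [ 1  0  0 ]
  [ 0  1  0 ]
  [ 0  0  1 ]
Pivot columns are the columns containing a leading 1.

1, 2, 3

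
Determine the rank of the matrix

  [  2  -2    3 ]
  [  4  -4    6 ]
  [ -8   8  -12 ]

Multiply R1 by 1/2.
  [  1  -1  3/2 ]
  [  4  -4    6 ]
  [ -8   8  -12 ]
Subtract 4 times R1 from R2.
  [  1  -1  3/2 ]
  [  0   0    0 ]
  [ -8   8  -12 ]
Add 8 times R1 to R3.
  [ 1  -1  3/2 ]
  [ 0   0    0 ]
  [ 0   0    0 ]
The reduced form has 1 nonzero row.

rank = 1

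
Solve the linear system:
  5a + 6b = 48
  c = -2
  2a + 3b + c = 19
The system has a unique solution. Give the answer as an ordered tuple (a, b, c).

Form the augmented matrix and row-reduce:
  [ 5  6  0  |  48 ]
  [ 0  0  1  |  -2 ]
  [ 2  3  1  |  19 ]
R1 -> 1/5·R1
  [ 1  6/5  0  |  48/5 ]
  [ 0    0  1  |    -2 ]
  [ 2    3  1  |    19 ]
R3 -> R3 − 2·R1
  [ 1  6/5  0  |  48/5 ]
  [ 0    0  1  |    -2 ]
  [ 0  3/5  1  |  -1/5 ]
R2 ↔ R3
  [ 1  6/5  0  |  48/5 ]
  [ 0  3/5  1  |  -1/5 ]
  [ 0    0  1  |    -2 ]
R2 -> 5/3·R2
  [ 1  6/5    0  |  48/5 ]
  [ 0    1  5/3  |  -1/3 ]
  [ 0    0    1  |    -2 ]
R2 -> R2 − 5/3·R3
  [ 1  6/5  0  |  48/5 ]
  [ 0    1  0  |     3 ]
  [ 0    0  1  |    -2 ]
R1 -> R1 − 6/5·R2
  [ 1  0  0  |   6 ]
  [ 0  1  0  |   3 ]
  [ 0  0  1  |  -2 ]
Reading off the last column: a = 6, b = 3, c = -2.

(6, 3, -2)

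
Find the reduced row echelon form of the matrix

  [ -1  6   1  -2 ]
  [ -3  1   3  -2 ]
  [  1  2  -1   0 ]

[[1, 0, -1, 0], [0, 1, 0, 0], [0, 0, 0, 1]]

Multiply R1 by -1.
  [  1  -6  -1   2 ]
  [ -3   1   3  -2 ]
  [  1   2  -1   0 ]
Add 3 times R1 to R2.
  [ 1   -6  -1  2 ]
  [ 0  -17   0  4 ]
  [ 1    2  -1  0 ]
Subtract R1 from R3.
  [ 1   -6  -1   2 ]
  [ 0  -17   0   4 ]
  [ 0    8   0  -2 ]
Multiply R2 by -1/17.
  [ 1  -6  -1      2 ]
  [ 0   1   0  -4/17 ]
  [ 0   8   0     -2 ]
Subtract 8 times R2 from R3.
  [ 1  -6  -1      2 ]
  [ 0   1   0  -4/17 ]
  [ 0   0   0  -2/17 ]
Multiply R3 by -17/2.
  [ 1  -6  -1      2 ]
  [ 0   1   0  -4/17 ]
  [ 0   0   0      1 ]
Add 4/17 times R3 to R2.
  [ 1  -6  -1  2 ]
  [ 0   1   0  0 ]
  [ 0   0   0  1 ]
Subtract 2 times R3 from R1.
  [ 1  -6  -1  0 ]
  [ 0   1   0  0 ]
  [ 0   0   0  1 ]
Add 6 times R2 to R1.
  [ 1  0  -1  0 ]
  [ 0  1   0  0 ]
  [ 0  0   0  1 ]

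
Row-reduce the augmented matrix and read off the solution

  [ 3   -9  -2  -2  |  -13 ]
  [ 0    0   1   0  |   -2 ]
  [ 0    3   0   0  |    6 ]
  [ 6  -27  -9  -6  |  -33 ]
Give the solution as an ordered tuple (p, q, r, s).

(0, 2, -2, -1/2)

Multiply ρ1 by 1/3.
Subtract 6 times ρ1 from ρ4.
Swap ρ2 and ρ3.
Multiply ρ2 by 1/3.
Add 9 times ρ2 to ρ4.
Add 5 times ρ3 to ρ4.
Multiply ρ4 by -1/2.
Add 2/3 times ρ4 to ρ1.
Add 2/3 times ρ3 to ρ1.
Add 3 times ρ2 to ρ1.
Reading off the last column: p = 0, q = 2, r = -2, s = -1/2.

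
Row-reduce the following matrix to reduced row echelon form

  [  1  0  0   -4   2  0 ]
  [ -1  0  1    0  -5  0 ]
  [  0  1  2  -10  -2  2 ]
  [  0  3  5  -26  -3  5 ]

[[1, 0, 0, -4, 2, 0], [0, 1, 0, -2, 4, 0], [0, 0, 1, -4, -3, 0], [0, 0, 0, 0, 0, 1]]

R2 -> R2 + R1
  [ 1  0  0   -4   2  0 ]
  [ 0  0  1   -4  -3  0 ]
  [ 0  1  2  -10  -2  2 ]
  [ 0  3  5  -26  -3  5 ]
R2 <-> R3
  [ 1  0  0   -4   2  0 ]
  [ 0  1  2  -10  -2  2 ]
  [ 0  0  1   -4  -3  0 ]
  [ 0  3  5  -26  -3  5 ]
R4 -> R4 − 3·R2
  [ 1  0   0   -4   2   0 ]
  [ 0  1   2  -10  -2   2 ]
  [ 0  0   1   -4  -3   0 ]
  [ 0  0  -1    4   3  -1 ]
R4 -> R4 + R3
  [ 1  0  0   -4   2   0 ]
  [ 0  1  2  -10  -2   2 ]
  [ 0  0  1   -4  -3   0 ]
  [ 0  0  0    0   0  -1 ]
R4 -> -1·R4
  [ 1  0  0   -4   2  0 ]
  [ 0  1  2  -10  -2  2 ]
  [ 0  0  1   -4  -3  0 ]
  [ 0  0  0    0   0  1 ]
R2 -> R2 − 2·R4
  [ 1  0  0   -4   2  0 ]
  [ 0  1  2  -10  -2  0 ]
  [ 0  0  1   -4  -3  0 ]
  [ 0  0  0    0   0  1 ]
R2 -> R2 − 2·R3
  [ 1  0  0  -4   2  0 ]
  [ 0  1  0  -2   4  0 ]
  [ 0  0  1  -4  -3  0 ]
  [ 0  0  0   0   0  1 ]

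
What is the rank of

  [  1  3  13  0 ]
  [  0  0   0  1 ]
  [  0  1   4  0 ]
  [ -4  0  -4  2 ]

r4 -> r4 + 4·r1
  [ 1   3  13  0 ]
  [ 0   0   0  1 ]
  [ 0   1   4  0 ]
  [ 0  12  48  2 ]
r2 <=> r3
  [ 1   3  13  0 ]
  [ 0   1   4  0 ]
  [ 0   0   0  1 ]
  [ 0  12  48  2 ]
r4 -> r4 − 12·r2
  [ 1  3  13  0 ]
  [ 0  1   4  0 ]
  [ 0  0   0  1 ]
  [ 0  0   0  2 ]
r4 -> r4 − 2·r3
  [ 1  3  13  0 ]
  [ 0  1   4  0 ]
  [ 0  0   0  1 ]
  [ 0  0   0  0 ]
r1 -> r1 − 3·r2
  [ 1  0  1  0 ]
  [ 0  1  4  0 ]
  [ 0  0  0  1 ]
  [ 0  0  0  0 ]
The reduced form has 3 nonzero rows.

rank = 3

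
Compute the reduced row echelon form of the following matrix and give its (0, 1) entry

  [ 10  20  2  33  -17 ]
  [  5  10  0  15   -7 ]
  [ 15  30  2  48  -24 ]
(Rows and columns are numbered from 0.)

2

Multiply R1 by 1/10.
  [  1   2  1/5  33/10  -17/10 ]
  [  5  10    0     15      -7 ]
  [ 15  30    2     48     -24 ]
Subtract 5 times R1 from R2.
  [  1   2  1/5  33/10  -17/10 ]
  [  0   0   -1   -3/2     3/2 ]
  [ 15  30    2     48     -24 ]
Subtract 15 times R1 from R3.
  [ 1  2  1/5  33/10  -17/10 ]
  [ 0  0   -1   -3/2     3/2 ]
  [ 0  0   -1   -3/2     3/2 ]
Multiply R2 by -1.
  [ 1  2  1/5  33/10  -17/10 ]
  [ 0  0    1    3/2    -3/2 ]
  [ 0  0   -1   -3/2     3/2 ]
Add R2 to R3.
  [ 1  2  1/5  33/10  -17/10 ]
  [ 0  0    1    3/2    -3/2 ]
  [ 0  0    0      0       0 ]
Subtract 1/5 times R2 from R1.
  [ 1  2  0    3  -7/5 ]
  [ 0  0  1  3/2  -3/2 ]
  [ 0  0  0    0     0 ]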